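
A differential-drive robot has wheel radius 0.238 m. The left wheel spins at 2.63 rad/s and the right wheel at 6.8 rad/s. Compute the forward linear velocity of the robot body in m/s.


v = r*(wR + wL)/2 = 0.238*(6.8 + 2.63)/2 = 1.1222

1.1222 m/s


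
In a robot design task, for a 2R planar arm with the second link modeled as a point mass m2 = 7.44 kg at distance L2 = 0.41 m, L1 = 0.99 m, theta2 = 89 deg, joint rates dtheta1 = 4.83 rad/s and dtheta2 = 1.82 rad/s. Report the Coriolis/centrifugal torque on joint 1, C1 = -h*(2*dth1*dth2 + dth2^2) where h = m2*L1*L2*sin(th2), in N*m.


h = m2*L1*L2*sin(th2) = 7.44*0.99*0.41*sin(89 deg) = 3.019436
C1 = -h*(2*4.83*1.82 + 1.82^2) = -3.019436*20.8936 = -63.0869

-63.0869 N*m


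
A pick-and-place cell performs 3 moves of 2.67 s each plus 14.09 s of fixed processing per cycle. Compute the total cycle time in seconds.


T = 3*2.67 + 14.09 = 22.1000

22.1000 s


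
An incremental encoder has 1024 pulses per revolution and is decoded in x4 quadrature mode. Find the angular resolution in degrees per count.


resolution = 360 / (PPR * 4) = 360 / 4096 = 0.0879

0.0879 degrees


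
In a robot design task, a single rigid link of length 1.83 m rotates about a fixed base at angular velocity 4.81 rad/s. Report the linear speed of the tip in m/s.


v = L*omega = 1.83 * 4.81 = 8.8023

8.8023 m/s


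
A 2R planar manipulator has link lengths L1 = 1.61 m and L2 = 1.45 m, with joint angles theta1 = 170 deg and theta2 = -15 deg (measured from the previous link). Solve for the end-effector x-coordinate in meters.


x = L1*cos(th1) + L2*cos(th1+th2) = 1.61*cos(170 deg) + 1.45*cos(155 deg) = -2.8997

-2.8997 m


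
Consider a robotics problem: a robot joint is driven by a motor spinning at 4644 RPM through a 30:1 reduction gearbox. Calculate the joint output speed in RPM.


omega_joint = omega_motor / N = 4644 / 30 = 154.8000

154.8000 RPM


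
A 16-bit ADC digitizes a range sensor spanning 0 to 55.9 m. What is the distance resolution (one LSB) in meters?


res = range / 2^n = 55.9/2^16 = 55.9/65536 = 8.5297e-04

8.5297e-04 m


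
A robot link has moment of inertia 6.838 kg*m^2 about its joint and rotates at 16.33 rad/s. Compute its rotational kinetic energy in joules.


KE = (1/2)*I*omega^2 = 0.5*6.838*16.33^2 = 911.7410

911.7410 J


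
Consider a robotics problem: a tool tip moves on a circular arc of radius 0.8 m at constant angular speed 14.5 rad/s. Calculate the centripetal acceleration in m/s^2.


a_c = omega^2 * r = 14.5^2 * 0.8 = 168.2000

168.2000 m/s^2


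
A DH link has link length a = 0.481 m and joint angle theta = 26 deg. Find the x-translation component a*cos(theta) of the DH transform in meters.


a*cos(theta) = 0.481*cos(26 deg) = 0.4323

0.4323 m


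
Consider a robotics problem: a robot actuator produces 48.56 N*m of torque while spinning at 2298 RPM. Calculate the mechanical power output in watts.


omega = 2298 * 2*pi/60 = 240.645997 rad/s
P = tau * omega = 48.56 * 240.645997 = 11685.7696

11685.7696 W


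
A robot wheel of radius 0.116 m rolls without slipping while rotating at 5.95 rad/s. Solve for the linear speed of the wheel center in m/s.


v = omega * r = 5.95 * 0.116 = 0.6902

0.6902 m/s


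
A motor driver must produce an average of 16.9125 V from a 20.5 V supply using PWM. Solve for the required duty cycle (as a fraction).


D = V_avg/V_supply = 16.9125/20.5 = 0.8250

0.8250


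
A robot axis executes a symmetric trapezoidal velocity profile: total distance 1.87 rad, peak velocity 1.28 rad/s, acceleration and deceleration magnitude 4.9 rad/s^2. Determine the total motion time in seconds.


t_acc = v/a = 1.28/4.9 = 0.261224 s
d_acc = v^2/(2a) = 0.167184 rad (each ramp)
d_cruise = 1.87 - 2*0.167184 = 1.535632 rad
t_cruise = 1.535632/1.28 = 1.199712 s
t_total = 2*0.261224 + 1.199712 = 1.7222

1.7222 s


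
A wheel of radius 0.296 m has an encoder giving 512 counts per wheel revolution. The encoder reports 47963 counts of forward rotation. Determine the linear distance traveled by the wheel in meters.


revs = 47963/512 = 93.677734
d = revs * 2*pi*r = 93.677734 * 2*pi*0.296 = 174.2240

174.2240 m


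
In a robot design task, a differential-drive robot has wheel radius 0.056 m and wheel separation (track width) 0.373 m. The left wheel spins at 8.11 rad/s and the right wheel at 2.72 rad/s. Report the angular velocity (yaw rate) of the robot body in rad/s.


omega = r*(wR - wL)/L = 0.056*(2.72 - (8.11))/0.373 = -0.8092

-0.8092 rad/s


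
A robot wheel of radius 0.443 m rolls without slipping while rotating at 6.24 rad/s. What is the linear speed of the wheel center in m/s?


v = omega * r = 6.24 * 0.443 = 2.7643

2.7643 m/s


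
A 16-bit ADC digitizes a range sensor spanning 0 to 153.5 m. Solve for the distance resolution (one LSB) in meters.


res = range / 2^n = 153.5/2^16 = 153.5/65536 = 0.0023

0.0023 m


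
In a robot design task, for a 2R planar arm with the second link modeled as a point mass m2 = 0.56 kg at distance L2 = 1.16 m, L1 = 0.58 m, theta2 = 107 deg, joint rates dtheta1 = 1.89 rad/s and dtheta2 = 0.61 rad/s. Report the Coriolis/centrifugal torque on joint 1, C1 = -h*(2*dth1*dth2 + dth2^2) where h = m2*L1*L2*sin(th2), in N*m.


h = m2*L1*L2*sin(th2) = 0.56*0.58*1.16*sin(107 deg) = 0.360305
C1 = -h*(2*1.89*0.61 + 0.61^2) = -0.360305*2.6779 = -0.9649

-0.9649 N*m


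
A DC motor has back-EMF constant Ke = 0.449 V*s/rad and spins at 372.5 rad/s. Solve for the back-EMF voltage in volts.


V_emf = Ke * omega = 0.449*372.5 = 167.2525

167.2525 V


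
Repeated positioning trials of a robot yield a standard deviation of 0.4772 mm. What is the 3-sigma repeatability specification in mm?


repeatability = 3*sigma = 3*0.4772 = 1.4316

1.4316 mm


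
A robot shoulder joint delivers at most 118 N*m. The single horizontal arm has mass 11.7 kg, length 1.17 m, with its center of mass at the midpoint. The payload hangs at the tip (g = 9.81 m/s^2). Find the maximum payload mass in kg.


tau_arm = m_arm*g*(L/2) = 11.7*9.81*1.17/2 = 67.1445 N*m
tau_payload = tau_max - tau_arm = 118 - 67.1445 = 50.8555
m_payload = tau_payload / (g*L) = 50.8555 / (9.81*1.17) = 4.4308

4.4308 kg


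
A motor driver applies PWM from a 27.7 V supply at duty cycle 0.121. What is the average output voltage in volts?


V_avg = V_supply * D = 27.7*0.121 = 3.3517

3.3517 V


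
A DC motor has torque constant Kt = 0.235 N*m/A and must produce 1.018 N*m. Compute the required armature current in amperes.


I = tau / Kt = 1.018/0.235 = 4.3319

4.3319 A


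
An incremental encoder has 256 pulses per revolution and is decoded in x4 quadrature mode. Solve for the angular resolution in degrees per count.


resolution = 360 / (PPR * 4) = 360 / 1024 = 0.3516

0.3516 degrees


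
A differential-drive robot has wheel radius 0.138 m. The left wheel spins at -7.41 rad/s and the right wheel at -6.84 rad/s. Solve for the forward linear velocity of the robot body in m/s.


v = r*(wR + wL)/2 = 0.138*(-6.84 + -7.41)/2 = -0.9833

-0.9833 m/s


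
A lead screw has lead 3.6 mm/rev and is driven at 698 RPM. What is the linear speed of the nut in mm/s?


v = lead * (RPM/60) = 3.6*698/60 = 41.8800

41.8800 mm/s


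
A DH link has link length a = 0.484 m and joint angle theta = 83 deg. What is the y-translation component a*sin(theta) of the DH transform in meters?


a*sin(theta) = 0.484*sin(83 deg) = 0.4804

0.4804 m


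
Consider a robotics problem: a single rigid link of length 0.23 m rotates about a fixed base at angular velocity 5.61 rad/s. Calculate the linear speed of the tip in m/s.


v = L*omega = 0.23 * 5.61 = 1.2903

1.2903 m/s


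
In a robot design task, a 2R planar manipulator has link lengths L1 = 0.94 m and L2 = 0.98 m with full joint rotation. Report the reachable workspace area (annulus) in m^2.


r_max = L1 + L2 = 1.9200, r_min = |L1 - L2| = 0.0400
A = pi*(r_max^2 - r_min^2) = pi*(3.6864 - 0.0016) = 11.5761

11.5761 m^2


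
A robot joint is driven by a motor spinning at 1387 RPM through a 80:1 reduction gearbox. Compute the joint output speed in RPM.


omega_joint = omega_motor / N = 1387 / 80 = 17.3375

17.3375 RPM


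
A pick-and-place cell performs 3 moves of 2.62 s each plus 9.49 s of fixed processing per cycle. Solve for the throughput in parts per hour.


T_cycle = 3*2.62 + 9.49 = 17.3500 s
rate = 3600/T = 207.4928

207.4928 parts/hour


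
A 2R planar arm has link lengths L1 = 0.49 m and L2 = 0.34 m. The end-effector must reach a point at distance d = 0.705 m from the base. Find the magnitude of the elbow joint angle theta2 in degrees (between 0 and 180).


cos(th2) = (d^2 - L1^2 - L2^2)/(2*L1*L2) = (0.705^2 - 0.49^2 - 0.34^2)/(2*0.49*0.34) = 0.42414466
th2 = acos(0.42414466) = 64.9035 deg

64.9035 degrees


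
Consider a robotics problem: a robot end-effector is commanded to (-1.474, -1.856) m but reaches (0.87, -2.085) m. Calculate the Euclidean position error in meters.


dx = 0.87 - (-1.474) = 2.3440, dy = -2.085 - (-1.856) = -0.2290
err = sqrt(5.494336 + 0.052441) = 2.3552

2.3552 m


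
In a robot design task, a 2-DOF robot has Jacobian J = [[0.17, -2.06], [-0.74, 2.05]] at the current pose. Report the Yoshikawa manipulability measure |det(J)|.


det(J) = 0.17*2.05 - (-2.06)*(-0.74) = -1.1759
|det(J)| = 1.1759

1.1759


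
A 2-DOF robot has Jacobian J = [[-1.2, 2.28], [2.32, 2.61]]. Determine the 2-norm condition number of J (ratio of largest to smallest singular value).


JJ^T eigenvalues: trace(JJ^T) = 18.8329, det(JJ^T) = det(J)^2 = 70.92334656
s_max^2 = (18.8329 + sqrt(70.98473617))/2 = 13.62907199
s_min^2 = (18.8329 - sqrt(70.98473617))/2 = 5.20382801
kappa = s_max/s_min = sqrt(13.62907199/5.20382801) = 1.6183

1.6183


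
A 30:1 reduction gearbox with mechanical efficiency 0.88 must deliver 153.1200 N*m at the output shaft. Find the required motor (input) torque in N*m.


tau_in = tau_out / (N * eta) = 153.1200 / (30 * 0.88) = 5.8000

5.8000 N*m


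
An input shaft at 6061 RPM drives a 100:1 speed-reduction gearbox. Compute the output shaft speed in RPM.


omega_out = omega_in / N = 6061 / 100 = 60.6100

60.6100 RPM


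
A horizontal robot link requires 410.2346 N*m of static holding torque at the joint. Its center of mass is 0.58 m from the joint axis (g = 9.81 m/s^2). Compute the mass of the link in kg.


m = tau / (g*L) = 410.2346 / (9.81 * 0.58) = 72.1000

72.1000 kg


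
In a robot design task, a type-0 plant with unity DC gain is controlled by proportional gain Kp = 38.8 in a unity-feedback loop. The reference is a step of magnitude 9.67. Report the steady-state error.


e_ss = R/(1 + Kp) = 9.67/(1 + 38.8) = 9.67/39.8000 = 0.2430

0.2430


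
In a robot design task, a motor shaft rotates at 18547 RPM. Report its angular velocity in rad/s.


omega = 18547 * 2*pi/60 = 1942.2373

1942.2373 rad/s


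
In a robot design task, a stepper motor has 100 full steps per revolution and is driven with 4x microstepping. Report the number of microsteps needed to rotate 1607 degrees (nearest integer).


step_size = 360/(100*4) = 360/400 = 0.900000 deg
n = 1607/(360/400) = 1607*400/360 = 1785.5556 -> 1786

1786 steps


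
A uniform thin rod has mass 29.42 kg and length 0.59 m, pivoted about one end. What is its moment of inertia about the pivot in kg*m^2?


I = (1/3)*m*L^2 = (1/3)*29.42*0.59^2 = 3.4137

3.4137 kg*m^2


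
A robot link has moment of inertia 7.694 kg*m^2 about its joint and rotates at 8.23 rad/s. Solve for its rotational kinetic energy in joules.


KE = (1/2)*I*omega^2 = 0.5*7.694*8.23^2 = 260.5685

260.5685 J


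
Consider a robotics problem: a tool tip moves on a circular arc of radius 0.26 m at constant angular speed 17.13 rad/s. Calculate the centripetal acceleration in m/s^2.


a_c = omega^2 * r = 17.13^2 * 0.26 = 76.2936

76.2936 m/s^2


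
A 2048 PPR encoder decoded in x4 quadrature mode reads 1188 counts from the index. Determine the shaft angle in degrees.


angle = counts * 360 / (PPR*4) = 1188 * 360 / 8192 = 52.2070

52.2070 degrees


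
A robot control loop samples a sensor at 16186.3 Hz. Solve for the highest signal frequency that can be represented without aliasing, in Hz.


f_max = f_s/2 = 16186.3/2 = 8093.1500

8093.1500 Hz


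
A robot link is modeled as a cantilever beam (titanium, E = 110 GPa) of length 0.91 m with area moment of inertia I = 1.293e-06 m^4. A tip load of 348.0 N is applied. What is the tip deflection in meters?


delta = F*L^3/(3*E*I) = 348.0*0.91^3/(3*1.100e+11*1.293e-06)
      = 262.242708/426690 = 6.1460e-04

6.1460e-04 m


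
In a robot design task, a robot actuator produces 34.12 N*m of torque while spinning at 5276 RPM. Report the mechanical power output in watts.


omega = 5276 * 2*pi/60 = 552.501428 rad/s
P = tau * omega = 34.12 * 552.501428 = 18851.3487

18851.3487 W


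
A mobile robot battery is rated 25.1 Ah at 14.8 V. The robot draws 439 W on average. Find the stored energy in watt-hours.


E = capacity * V = 25.1*14.8 = 371.4800

371.4800 Wh


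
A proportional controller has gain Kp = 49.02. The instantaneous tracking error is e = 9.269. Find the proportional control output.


u_P = Kp * e = 49.02 * 9.269 = 454.3664

454.3664


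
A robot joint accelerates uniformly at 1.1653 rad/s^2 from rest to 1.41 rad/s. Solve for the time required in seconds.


t = delta_omega / alpha = 1.41 / 1.1653 = 1.2100

1.2100 s


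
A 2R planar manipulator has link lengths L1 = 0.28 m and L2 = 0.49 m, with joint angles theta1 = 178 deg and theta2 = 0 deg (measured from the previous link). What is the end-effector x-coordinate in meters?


x = L1*cos(th1) + L2*cos(th1+th2) = 0.28*cos(178 deg) + 0.49*cos(178 deg) = -0.7695

-0.7695 m


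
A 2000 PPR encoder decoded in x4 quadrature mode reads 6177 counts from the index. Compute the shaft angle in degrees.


angle = counts * 360 / (PPR*4) = 6177 * 360 / 8000 = 277.9650

277.9650 degrees


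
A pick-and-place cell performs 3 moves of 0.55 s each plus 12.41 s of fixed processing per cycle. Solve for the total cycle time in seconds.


T = 3*0.55 + 12.41 = 14.0600

14.0600 s


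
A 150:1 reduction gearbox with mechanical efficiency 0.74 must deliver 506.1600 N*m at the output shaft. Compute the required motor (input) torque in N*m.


tau_in = tau_out / (N * eta) = 506.1600 / (150 * 0.74) = 4.5600

4.5600 N*m


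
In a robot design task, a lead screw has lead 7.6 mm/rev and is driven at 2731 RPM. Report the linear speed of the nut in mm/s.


v = lead * (RPM/60) = 7.6*2731/60 = 345.9267

345.9267 mm/s


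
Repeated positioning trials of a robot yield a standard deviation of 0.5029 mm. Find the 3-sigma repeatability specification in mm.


repeatability = 3*sigma = 3*0.5029 = 1.5087

1.5087 mm


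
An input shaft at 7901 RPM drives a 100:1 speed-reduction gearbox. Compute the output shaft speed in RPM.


omega_out = omega_in / N = 7901 / 100 = 79.0100

79.0100 RPM


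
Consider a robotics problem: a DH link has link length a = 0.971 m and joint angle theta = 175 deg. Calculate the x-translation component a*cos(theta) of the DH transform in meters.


a*cos(theta) = 0.971*cos(175 deg) = -0.9673

-0.9673 m


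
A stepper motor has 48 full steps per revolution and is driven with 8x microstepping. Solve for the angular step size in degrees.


step = 360/(48*8) = 360/384 = 0.9375

0.9375 degrees


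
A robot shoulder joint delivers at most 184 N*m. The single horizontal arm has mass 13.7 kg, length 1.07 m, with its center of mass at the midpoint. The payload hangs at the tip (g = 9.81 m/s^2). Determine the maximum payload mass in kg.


tau_arm = m_arm*g*(L/2) = 13.7*9.81*1.07/2 = 71.9024 N*m
tau_payload = tau_max - tau_arm = 184 - 71.9024 = 112.0976
m_payload = tau_payload / (g*L) = 112.0976 / (9.81*1.07) = 10.6793

10.6793 kg


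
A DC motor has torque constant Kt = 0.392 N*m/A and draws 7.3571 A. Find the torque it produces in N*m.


tau = Kt * I = 0.392*7.3571 = 2.8840

2.8840 N*m


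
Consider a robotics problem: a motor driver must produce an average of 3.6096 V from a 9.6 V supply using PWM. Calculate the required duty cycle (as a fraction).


D = V_avg/V_supply = 3.6096/9.6 = 0.3760

0.3760


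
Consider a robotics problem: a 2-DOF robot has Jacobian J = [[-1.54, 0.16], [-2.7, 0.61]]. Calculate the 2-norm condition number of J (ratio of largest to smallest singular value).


JJ^T eigenvalues: trace(JJ^T) = 10.0593, det(JJ^T) = det(J)^2 = 0.25745476
s_max^2 = (10.0593 + sqrt(100.15969745))/2 = 10.03364084
s_min^2 = (10.0593 - sqrt(100.15969745))/2 = 0.02565916
kappa = s_max/s_min = sqrt(10.03364084/0.02565916) = 19.7746

19.7746


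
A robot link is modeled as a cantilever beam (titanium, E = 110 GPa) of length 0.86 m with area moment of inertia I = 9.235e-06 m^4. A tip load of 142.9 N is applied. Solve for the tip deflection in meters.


delta = F*L^3/(3*E*I) = 142.9*0.86^3/(3*1.100e+11*9.235e-06)
      = 90.8924024/3047550 = 2.9825e-05

2.9825e-05 m


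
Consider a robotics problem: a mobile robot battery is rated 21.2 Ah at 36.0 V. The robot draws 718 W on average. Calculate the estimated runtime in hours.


E = 21.2*36.0 = 763.2000 Wh
t = E/P = 763.2000/718 = 1.0630

1.0630 hours


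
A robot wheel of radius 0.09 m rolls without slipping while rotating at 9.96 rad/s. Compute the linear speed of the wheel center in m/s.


v = omega * r = 9.96 * 0.09 = 0.8964

0.8964 m/s


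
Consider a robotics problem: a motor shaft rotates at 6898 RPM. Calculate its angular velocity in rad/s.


omega = 6898 * 2*pi/60 = 722.3569

722.3569 rad/s


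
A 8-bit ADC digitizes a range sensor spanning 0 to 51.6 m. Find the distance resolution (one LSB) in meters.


res = range / 2^n = 51.6/2^8 = 51.6/256 = 0.2016

0.2016 m


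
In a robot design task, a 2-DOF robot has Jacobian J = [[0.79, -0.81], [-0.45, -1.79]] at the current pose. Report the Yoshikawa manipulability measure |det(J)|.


det(J) = 0.79*-1.79 - (-0.81)*(-0.45) = -1.7786
|det(J)| = 1.7786

1.7786


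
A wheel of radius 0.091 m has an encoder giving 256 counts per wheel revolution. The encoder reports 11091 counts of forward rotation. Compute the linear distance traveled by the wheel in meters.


revs = 11091/256 = 43.324219
d = revs * 2*pi*r = 43.324219 * 2*pi*0.091 = 24.7715

24.7715 m


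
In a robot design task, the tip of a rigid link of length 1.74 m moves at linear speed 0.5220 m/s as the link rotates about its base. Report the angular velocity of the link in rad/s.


omega = v / L = 0.5220 / 1.74 = 0.3000

0.3000 rad/s


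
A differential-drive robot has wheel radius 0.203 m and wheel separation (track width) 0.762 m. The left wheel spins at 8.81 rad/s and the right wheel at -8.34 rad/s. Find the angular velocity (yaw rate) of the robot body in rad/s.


omega = r*(wR - wL)/L = 0.203*(-8.34 - (8.81))/0.762 = -4.5688

-4.5688 rad/s


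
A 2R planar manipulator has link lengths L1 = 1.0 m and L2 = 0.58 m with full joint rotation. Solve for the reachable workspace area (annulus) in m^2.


r_max = L1 + L2 = 1.5800, r_min = |L1 - L2| = 0.4200
A = pi*(r_max^2 - r_min^2) = pi*(2.4964 - 0.1764) = 7.2885

7.2885 m^2


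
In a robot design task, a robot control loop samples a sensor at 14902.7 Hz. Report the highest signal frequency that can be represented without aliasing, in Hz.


f_max = f_s/2 = 14902.7/2 = 7451.3500

7451.3500 Hz


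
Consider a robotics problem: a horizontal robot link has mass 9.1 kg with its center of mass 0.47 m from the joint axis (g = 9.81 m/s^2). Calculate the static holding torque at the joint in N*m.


tau = m*g*L = 9.1 * 9.81 * 0.47 = 41.9574

41.9574 N*m


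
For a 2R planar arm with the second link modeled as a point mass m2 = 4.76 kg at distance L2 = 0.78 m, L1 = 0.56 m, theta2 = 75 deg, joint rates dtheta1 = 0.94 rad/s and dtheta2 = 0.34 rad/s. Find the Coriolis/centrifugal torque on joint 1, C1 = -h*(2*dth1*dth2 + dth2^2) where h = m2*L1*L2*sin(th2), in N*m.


h = m2*L1*L2*sin(th2) = 4.76*0.56*0.78*sin(75 deg) = 2.008322
C1 = -h*(2*0.94*0.34 + 0.34^2) = -2.008322*0.7548 = -1.5159

-1.5159 N*m


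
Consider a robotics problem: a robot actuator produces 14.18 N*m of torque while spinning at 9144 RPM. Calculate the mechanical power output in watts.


omega = 9144 * 2*pi/60 = 957.557441 rad/s
P = tau * omega = 14.18 * 957.557441 = 13578.1645

13578.1645 W


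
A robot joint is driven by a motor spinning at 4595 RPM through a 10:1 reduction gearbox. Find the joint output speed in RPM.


omega_joint = omega_motor / N = 4595 / 10 = 459.5000

459.5000 RPM


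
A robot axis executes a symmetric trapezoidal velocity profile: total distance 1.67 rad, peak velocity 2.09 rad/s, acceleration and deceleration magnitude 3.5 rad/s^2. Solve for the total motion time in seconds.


t_acc = v/a = 2.09/3.5 = 0.597143 s
d_acc = v^2/(2a) = 0.624014 rad (each ramp)
d_cruise = 1.67 - 2*0.624014 = 0.421972 rad
t_cruise = 0.421972/2.09 = 0.201900 s
t_total = 2*0.597143 + 0.201900 = 1.3962

1.3962 s


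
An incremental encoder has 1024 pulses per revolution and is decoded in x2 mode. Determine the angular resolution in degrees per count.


resolution = 360 / (PPR * 2) = 360 / 2048 = 0.1758

0.1758 degrees


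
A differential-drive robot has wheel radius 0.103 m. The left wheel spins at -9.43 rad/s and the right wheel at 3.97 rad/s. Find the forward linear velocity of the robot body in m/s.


v = r*(wR + wL)/2 = 0.103*(3.97 + -9.43)/2 = -0.2812

-0.2812 m/s


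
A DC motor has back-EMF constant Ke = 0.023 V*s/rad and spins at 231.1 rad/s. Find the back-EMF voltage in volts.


V_emf = Ke * omega = 0.023*231.1 = 5.3153

5.3153 V


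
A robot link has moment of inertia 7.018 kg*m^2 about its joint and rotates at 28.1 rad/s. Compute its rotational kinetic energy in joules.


KE = (1/2)*I*omega^2 = 0.5*7.018*28.1^2 = 2770.7415

2770.7415 J


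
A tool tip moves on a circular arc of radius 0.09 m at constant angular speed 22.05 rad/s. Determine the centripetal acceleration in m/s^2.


a_c = omega^2 * r = 22.05^2 * 0.09 = 43.7582

43.7582 m/s^2


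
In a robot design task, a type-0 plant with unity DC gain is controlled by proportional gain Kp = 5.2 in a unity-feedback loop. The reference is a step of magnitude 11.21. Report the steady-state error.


e_ss = R/(1 + Kp) = 11.21/(1 + 5.2) = 11.21/6.2000 = 1.8081

1.8081


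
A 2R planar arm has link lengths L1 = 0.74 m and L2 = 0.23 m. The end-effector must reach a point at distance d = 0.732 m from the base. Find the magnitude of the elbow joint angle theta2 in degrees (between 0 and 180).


cos(th2) = (d^2 - L1^2 - L2^2)/(2*L1*L2) = (0.732^2 - 0.74^2 - 0.23^2)/(2*0.74*0.23) = -0.19000000
th2 = acos(-0.19000000) = 100.9528 deg

100.9528 degrees


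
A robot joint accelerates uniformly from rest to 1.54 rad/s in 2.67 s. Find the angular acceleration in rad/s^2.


alpha = delta_omega / t = 1.54 / 2.67 = 0.5768

0.5768 rad/s^2


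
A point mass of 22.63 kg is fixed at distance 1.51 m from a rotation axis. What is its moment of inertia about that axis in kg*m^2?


I = m*r^2 = 22.63*1.51^2 = 51.5987

51.5987 kg*m^2


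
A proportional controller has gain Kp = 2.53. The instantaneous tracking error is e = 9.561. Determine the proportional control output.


u_P = Kp * e = 2.53 * 9.561 = 24.1893

24.1893


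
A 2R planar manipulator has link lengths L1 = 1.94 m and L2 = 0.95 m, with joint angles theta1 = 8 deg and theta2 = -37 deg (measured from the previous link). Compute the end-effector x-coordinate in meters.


x = L1*cos(th1) + L2*cos(th1+th2) = 1.94*cos(8 deg) + 0.95*cos(-29 deg) = 2.7520

2.7520 m


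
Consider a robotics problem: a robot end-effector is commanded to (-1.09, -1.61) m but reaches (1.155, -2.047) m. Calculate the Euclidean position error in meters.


dx = 1.155 - (-1.09) = 2.2450, dy = -2.047 - (-1.61) = -0.4370
err = sqrt(5.040025 + 0.190969) = 2.2871

2.2871 m


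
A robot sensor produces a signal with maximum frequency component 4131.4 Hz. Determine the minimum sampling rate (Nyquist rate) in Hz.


f_s,min = 2*f_max = 2*4131.4 = 8262.8000

8262.8000 Hz


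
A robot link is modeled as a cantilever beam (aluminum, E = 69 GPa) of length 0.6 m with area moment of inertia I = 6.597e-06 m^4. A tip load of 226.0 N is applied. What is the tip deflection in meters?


delta = F*L^3/(3*E*I) = 226.0*0.6^3/(3*6.900e+10*6.597e-06)
      = 48.816/1365579 = 3.5747e-05

3.5747e-05 m


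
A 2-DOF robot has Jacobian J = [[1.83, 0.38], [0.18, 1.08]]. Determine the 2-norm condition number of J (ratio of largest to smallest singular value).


JJ^T eigenvalues: trace(JJ^T) = 4.6921, det(JJ^T) = det(J)^2 = 3.64046400
s_max^2 = (4.6921 + sqrt(7.45394641))/2 = 3.71114582
s_min^2 = (4.6921 - sqrt(7.45394641))/2 = 0.98095418
kappa = s_max/s_min = sqrt(3.71114582/0.98095418) = 1.9450

1.9450


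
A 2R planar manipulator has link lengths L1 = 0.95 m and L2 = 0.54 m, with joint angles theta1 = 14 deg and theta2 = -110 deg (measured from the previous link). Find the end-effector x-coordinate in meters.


x = L1*cos(th1) + L2*cos(th1+th2) = 0.95*cos(14 deg) + 0.54*cos(-96 deg) = 0.8653

0.8653 m


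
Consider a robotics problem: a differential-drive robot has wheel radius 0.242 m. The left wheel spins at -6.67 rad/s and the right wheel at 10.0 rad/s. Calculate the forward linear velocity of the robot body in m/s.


v = r*(wR + wL)/2 = 0.242*(10.0 + -6.67)/2 = 0.4029

0.4029 m/s


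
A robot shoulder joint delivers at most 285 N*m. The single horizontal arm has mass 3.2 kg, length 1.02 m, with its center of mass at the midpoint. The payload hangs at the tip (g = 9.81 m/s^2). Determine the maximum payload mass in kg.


tau_arm = m_arm*g*(L/2) = 3.2*9.81*1.02/2 = 16.0099 N*m
tau_payload = tau_max - tau_arm = 285 - 16.0099 = 268.9901
m_payload = tau_payload / (g*L) = 268.9901 / (9.81*1.02) = 26.8823

26.8823 kg


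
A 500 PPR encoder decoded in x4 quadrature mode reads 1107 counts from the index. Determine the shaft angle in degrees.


angle = counts * 360 / (PPR*4) = 1107 * 360 / 2000 = 199.2600

199.2600 degrees


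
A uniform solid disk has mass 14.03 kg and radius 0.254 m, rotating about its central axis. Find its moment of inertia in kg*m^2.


I = (1/2)*m*R^2 = 0.5*14.03*0.254^2 = 0.4526

0.4526 kg*m^2


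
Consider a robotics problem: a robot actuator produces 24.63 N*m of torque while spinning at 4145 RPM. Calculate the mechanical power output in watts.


omega = 4145 * 2*pi/60 = 434.063385 rad/s
P = tau * omega = 24.63 * 434.063385 = 10690.9812

10690.9812 W


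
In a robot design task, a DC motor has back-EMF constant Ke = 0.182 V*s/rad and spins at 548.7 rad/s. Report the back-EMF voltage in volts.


V_emf = Ke * omega = 0.182*548.7 = 99.8634

99.8634 V


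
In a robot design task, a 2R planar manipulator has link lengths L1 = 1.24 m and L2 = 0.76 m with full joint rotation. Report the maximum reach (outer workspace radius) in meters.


r_max = L1 + L2 = 1.24 + 0.76 = 2.0000

2.0000 m


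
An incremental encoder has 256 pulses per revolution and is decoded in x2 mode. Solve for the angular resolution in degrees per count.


resolution = 360 / (PPR * 2) = 360 / 512 = 0.7031

0.7031 degrees


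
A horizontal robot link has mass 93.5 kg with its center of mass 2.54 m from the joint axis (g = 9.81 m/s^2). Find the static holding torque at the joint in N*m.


tau = m*g*L = 93.5 * 9.81 * 2.54 = 2329.7769

2329.7769 N*m


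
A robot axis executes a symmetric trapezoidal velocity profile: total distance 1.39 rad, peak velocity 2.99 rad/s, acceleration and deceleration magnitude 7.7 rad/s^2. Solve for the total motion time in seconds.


t_acc = v/a = 2.99/7.7 = 0.388312 s
d_acc = v^2/(2a) = 0.580526 rad (each ramp)
d_cruise = 1.39 - 2*0.580526 = 0.228948 rad
t_cruise = 0.228948/2.99 = 0.076571 s
t_total = 2*0.388312 + 0.076571 = 0.8532

0.8532 s


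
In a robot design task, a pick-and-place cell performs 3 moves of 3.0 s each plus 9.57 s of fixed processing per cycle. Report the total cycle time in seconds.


T = 3*3.0 + 9.57 = 18.5700

18.5700 s


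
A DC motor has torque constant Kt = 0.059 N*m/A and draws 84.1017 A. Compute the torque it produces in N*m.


tau = Kt * I = 0.059*84.1017 = 4.9620

4.9620 N*m


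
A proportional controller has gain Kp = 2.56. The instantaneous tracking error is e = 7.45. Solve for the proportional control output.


u_P = Kp * e = 2.56 * 7.45 = 19.0720

19.0720


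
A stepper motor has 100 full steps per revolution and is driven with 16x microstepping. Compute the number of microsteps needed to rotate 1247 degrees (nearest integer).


step_size = 360/(100*16) = 360/1600 = 0.225000 deg
n = 1247/(360/1600) = 1247*1600/360 = 5542.2222 -> 5542

5542 steps


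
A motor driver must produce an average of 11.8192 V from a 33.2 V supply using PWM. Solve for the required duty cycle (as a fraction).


D = V_avg/V_supply = 11.8192/33.2 = 0.3560

0.3560


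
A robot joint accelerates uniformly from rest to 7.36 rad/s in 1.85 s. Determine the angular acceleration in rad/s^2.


alpha = delta_omega / t = 7.36 / 1.85 = 3.9784

3.9784 rad/s^2


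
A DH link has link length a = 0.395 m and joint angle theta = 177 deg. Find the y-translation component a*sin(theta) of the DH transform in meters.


a*sin(theta) = 0.395*sin(177 deg) = 0.0207

0.0207 m


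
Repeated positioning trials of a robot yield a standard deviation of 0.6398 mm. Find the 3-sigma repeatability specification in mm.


repeatability = 3*sigma = 3*0.6398 = 1.9194

1.9194 mm


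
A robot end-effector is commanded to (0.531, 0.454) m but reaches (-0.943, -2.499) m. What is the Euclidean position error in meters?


dx = -0.943 - (0.531) = -1.4740, dy = -2.499 - (0.454) = -2.9530
err = sqrt(2.172676 + 8.720209) = 3.3004

3.3004 m


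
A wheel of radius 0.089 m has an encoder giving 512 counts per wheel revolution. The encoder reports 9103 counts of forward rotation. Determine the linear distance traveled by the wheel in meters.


revs = 9103/512 = 17.779297
d = revs * 2*pi*r = 17.779297 * 2*pi*0.089 = 9.9422

9.9422 m


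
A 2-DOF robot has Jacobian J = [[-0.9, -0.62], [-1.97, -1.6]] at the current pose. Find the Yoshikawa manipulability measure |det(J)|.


det(J) = -0.9*-1.6 - (-0.62)*(-1.97) = 0.2186
|det(J)| = 0.2186

0.2186


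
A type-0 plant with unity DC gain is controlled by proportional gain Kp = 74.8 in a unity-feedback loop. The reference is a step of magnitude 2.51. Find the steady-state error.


e_ss = R/(1 + Kp) = 2.51/(1 + 74.8) = 2.51/75.8000 = 0.0331

0.0331


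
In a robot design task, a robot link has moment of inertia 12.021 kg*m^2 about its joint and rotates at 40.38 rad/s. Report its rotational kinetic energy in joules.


KE = (1/2)*I*omega^2 = 0.5*12.021*40.38^2 = 9800.3871

9800.3871 J


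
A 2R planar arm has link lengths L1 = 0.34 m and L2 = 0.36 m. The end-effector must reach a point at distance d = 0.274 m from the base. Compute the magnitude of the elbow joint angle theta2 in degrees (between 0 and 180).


cos(th2) = (d^2 - L1^2 - L2^2)/(2*L1*L2) = (0.274^2 - 0.34^2 - 0.36^2)/(2*0.34*0.36) = -0.69495098
th2 = acos(-0.69495098) = 134.0233 deg

134.0233 degrees


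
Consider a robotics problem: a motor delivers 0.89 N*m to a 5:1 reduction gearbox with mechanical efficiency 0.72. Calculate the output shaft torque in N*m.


tau_out = tau_in * N * eta = 0.89 * 5 * 0.72 = 3.2040

3.2040 N*m


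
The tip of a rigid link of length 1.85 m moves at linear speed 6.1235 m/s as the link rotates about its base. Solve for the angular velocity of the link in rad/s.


omega = v / L = 6.1235 / 1.85 = 3.3100

3.3100 rad/s


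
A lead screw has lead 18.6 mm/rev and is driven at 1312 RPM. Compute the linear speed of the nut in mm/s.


v = lead * (RPM/60) = 18.6*1312/60 = 406.7200

406.7200 mm/s


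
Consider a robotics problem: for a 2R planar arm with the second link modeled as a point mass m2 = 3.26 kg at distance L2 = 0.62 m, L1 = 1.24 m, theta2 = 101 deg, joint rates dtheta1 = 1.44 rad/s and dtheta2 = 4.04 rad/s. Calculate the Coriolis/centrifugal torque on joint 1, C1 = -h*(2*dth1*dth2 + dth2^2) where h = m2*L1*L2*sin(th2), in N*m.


h = m2*L1*L2*sin(th2) = 3.26*1.24*0.62*sin(101 deg) = 2.460240
C1 = -h*(2*1.44*4.04 + 4.04^2) = -2.460240*27.9568 = -68.7804

-68.7804 N*m


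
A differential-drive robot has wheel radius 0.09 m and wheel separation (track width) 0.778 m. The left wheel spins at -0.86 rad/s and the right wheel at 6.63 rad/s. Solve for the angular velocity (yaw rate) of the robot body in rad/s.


omega = r*(wR - wL)/L = 0.09*(6.63 - (-0.86))/0.778 = 0.8665

0.8665 rad/s


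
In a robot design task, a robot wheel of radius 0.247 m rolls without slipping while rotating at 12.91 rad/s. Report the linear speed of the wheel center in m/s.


v = omega * r = 12.91 * 0.247 = 3.1888

3.1888 m/s


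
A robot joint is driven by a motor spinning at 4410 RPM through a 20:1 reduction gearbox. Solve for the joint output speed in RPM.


omega_joint = omega_motor / N = 4410 / 20 = 220.5000

220.5000 RPM


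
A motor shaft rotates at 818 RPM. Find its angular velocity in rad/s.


omega = 818 * 2*pi/60 = 85.6608

85.6608 rad/s


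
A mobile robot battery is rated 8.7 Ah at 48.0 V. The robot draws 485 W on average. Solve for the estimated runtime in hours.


E = 8.7*48.0 = 417.6000 Wh
t = E/P = 417.6000/485 = 0.8610

0.8610 hours


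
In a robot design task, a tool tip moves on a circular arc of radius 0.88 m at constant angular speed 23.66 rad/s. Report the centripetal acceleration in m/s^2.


a_c = omega^2 * r = 23.66^2 * 0.88 = 492.6201

492.6201 m/s^2


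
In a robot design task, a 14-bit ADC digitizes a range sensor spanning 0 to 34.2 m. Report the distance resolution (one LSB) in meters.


res = range / 2^n = 34.2/2^14 = 34.2/16384 = 0.0021

0.0021 m


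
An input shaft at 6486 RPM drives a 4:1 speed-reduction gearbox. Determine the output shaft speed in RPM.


omega_out = omega_in / N = 6486 / 4 = 1621.5000

1621.5000 RPM


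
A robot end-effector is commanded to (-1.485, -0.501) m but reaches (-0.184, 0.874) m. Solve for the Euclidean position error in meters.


dx = -0.184 - (-1.485) = 1.3010, dy = 0.874 - (-0.501) = 1.3750
err = sqrt(1.692601 + 1.890625) = 1.8929

1.8929 m


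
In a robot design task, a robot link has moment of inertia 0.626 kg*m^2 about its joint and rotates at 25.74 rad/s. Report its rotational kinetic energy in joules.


KE = (1/2)*I*omega^2 = 0.5*0.626*25.74^2 = 207.3774

207.3774 J


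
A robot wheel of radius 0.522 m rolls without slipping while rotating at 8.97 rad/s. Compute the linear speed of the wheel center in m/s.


v = omega * r = 8.97 * 0.522 = 4.6823

4.6823 m/s


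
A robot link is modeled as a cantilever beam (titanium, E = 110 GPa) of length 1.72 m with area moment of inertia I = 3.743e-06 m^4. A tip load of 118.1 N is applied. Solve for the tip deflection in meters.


delta = F*L^3/(3*E*I) = 118.1*1.72^3/(3*1.100e+11*3.743e-06)
      = 600.9457088/1235190 = 4.8652e-04

4.8652e-04 m


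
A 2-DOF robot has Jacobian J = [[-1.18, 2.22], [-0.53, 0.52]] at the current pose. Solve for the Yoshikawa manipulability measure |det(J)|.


det(J) = -1.18*0.52 - (2.22)*(-0.53) = 0.5630
|det(J)| = 0.5630

0.5630


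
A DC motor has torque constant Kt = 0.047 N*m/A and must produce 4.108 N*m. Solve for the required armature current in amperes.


I = tau / Kt = 4.108/0.047 = 87.4043

87.4043 A


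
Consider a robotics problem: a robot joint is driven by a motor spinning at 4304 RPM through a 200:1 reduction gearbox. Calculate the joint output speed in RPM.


omega_joint = omega_motor / N = 4304 / 200 = 21.5200

21.5200 RPM


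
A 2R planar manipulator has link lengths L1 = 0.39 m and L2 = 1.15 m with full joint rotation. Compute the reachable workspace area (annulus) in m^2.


r_max = L1 + L2 = 1.5400, r_min = |L1 - L2| = 0.7600
A = pi*(r_max^2 - r_min^2) = pi*(2.3716 - 0.5776) = 5.6360

5.6360 m^2


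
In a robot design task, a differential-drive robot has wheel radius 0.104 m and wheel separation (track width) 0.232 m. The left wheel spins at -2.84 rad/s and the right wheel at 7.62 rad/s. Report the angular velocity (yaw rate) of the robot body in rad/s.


omega = r*(wR - wL)/L = 0.104*(7.62 - (-2.84))/0.232 = 4.6890

4.6890 rad/s


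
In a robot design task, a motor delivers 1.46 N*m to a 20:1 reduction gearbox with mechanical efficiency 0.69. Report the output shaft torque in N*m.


tau_out = tau_in * N * eta = 1.46 * 20 * 0.69 = 20.1480

20.1480 N*m


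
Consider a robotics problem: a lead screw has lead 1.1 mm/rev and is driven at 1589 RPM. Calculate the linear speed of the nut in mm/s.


v = lead * (RPM/60) = 1.1*1589/60 = 29.1317

29.1317 mm/s


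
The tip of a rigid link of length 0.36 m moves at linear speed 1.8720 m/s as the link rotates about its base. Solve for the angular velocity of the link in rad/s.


omega = v / L = 1.8720 / 0.36 = 5.2000

5.2000 rad/s


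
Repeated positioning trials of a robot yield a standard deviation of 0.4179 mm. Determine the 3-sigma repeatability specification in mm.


repeatability = 3*sigma = 3*0.4179 = 1.2537

1.2537 mm


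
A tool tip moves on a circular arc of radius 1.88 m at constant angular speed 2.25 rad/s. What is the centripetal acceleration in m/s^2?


a_c = omega^2 * r = 2.25^2 * 1.88 = 9.5175

9.5175 m/s^2


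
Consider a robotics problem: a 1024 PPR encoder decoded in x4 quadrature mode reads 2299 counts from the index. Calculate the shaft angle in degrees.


angle = counts * 360 / (PPR*4) = 2299 * 360 / 4096 = 202.0605

202.0605 degrees


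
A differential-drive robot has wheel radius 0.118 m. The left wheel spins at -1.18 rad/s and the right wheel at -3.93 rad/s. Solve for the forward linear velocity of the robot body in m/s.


v = r*(wR + wL)/2 = 0.118*(-3.93 + -1.18)/2 = -0.3015

-0.3015 m/s


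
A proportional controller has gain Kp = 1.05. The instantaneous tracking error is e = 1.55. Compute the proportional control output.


u_P = Kp * e = 1.05 * 1.55 = 1.6275

1.6275


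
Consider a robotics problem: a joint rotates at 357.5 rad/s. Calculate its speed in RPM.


RPM = 357.5 * 60/(2*pi) = 3413.8735

3413.8735 RPM


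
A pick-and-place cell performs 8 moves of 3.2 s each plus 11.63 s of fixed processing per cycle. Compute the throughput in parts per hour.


T_cycle = 8*3.2 + 11.63 = 37.2300 s
rate = 3600/T = 96.6962

96.6962 parts/hour


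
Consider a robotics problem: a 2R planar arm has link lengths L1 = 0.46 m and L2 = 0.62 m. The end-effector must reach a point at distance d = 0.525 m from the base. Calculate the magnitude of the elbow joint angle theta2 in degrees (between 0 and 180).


cos(th2) = (d^2 - L1^2 - L2^2)/(2*L1*L2) = (0.525^2 - 0.46^2 - 0.62^2)/(2*0.46*0.62) = -0.56166725
th2 = acos(-0.56166725) = 124.1712 deg

124.1712 degrees


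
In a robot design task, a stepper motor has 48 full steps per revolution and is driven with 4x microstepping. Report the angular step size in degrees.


step = 360/(48*4) = 360/192 = 1.8750

1.8750 degrees


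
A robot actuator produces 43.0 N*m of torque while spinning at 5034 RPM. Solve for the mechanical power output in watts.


omega = 5034 * 2*pi/60 = 527.159247 rad/s
P = tau * omega = 43.0 * 527.159247 = 22667.8476

22667.8476 W


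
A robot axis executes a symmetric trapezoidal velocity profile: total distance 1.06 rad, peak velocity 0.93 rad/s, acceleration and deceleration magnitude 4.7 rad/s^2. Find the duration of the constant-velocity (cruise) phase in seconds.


t_acc = v/a = 0.197872 s, d_acc = v^2/(2a) = 0.092011 rad each
d_cruise = 1.06 - 2*0.092011 = 0.875978 rad
t_cruise = d_cruise/v = 0.875978/0.93 = 0.9419

0.9419 s
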